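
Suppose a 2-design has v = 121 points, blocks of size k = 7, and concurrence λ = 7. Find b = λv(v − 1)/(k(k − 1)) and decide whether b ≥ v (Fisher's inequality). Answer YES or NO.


b = λv(v − 1)/(k(k − 1)) = 7·121·120/(7·6) = 101640/42 = 2420.
Compare with v = 121: b ≥ v, so Fisher's inequality holds.

YES


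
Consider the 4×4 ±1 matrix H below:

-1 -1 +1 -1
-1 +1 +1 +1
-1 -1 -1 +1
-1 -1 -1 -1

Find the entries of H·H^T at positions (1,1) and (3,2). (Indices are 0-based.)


Row 1 of H: [-1, 1, 1, 1].
Row 2 of H: [-1, -1, -1, 1].
Row 3 of H: [-1, -1, -1, -1].
(H·H^T)[1][1] = Σ_j H[1][j]·H[1][j] = (-1)² + (1)² + (1)² + (1)² = 1 + 1 + 1 + 1 = 4.
(H·H^T)[3][2] = Σ_j H[3][j]·H[2][j] = (-1)·(-1) + (-1)·(-1) + (-1)·(-1) + (-1)·(1) = 1 + 1 + 1 + -1 = 2.
Rows 3 and 2 are not orthogonal (dot product = 2 ≠ 0), so H is not a Hadamard matrix.

(1,1) entry = 4; (3,2) entry = 2.


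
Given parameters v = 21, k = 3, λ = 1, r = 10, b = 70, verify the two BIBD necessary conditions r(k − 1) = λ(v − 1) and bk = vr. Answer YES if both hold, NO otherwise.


Condition (i): r(k − 1) = 10·2 = 20; λ(v − 1) = 1·20 = 20. Match? YES.
Condition (ii): bk = 70·3 = 210; vr = 21·10 = 210. Match? YES.
Both conditions hold? YES.

YES


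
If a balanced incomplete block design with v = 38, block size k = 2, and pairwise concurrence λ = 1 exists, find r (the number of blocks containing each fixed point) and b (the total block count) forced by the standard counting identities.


Any 2-(v, k, λ) BIBD satisfies two necessary conditions:
  (i)  Each point sits in r blocks, and counting incidences through any fixed point gives r(k − 1) = λ(v − 1), so r = λ(v − 1)/(k − 1).
  (ii) Total incidences bk = vr, so b = vr/k.
Step 1: r = λ(v − 1)/(k − 1) = 1·(38 − 1)/(2 − 1) = 1·37/1 = 37/1 = 37.
Step 2: b = vr/k = 38·37/2 = 1406/2 = 703.
Check integrality: r = 37 ∈ Z ✓, b = 703 ∈ Z ✓.
(These identities are necessary conditions: they determine r and b for any design with these parameters, but do not by themselves prove that one exists.)

r = 37, b = 703.


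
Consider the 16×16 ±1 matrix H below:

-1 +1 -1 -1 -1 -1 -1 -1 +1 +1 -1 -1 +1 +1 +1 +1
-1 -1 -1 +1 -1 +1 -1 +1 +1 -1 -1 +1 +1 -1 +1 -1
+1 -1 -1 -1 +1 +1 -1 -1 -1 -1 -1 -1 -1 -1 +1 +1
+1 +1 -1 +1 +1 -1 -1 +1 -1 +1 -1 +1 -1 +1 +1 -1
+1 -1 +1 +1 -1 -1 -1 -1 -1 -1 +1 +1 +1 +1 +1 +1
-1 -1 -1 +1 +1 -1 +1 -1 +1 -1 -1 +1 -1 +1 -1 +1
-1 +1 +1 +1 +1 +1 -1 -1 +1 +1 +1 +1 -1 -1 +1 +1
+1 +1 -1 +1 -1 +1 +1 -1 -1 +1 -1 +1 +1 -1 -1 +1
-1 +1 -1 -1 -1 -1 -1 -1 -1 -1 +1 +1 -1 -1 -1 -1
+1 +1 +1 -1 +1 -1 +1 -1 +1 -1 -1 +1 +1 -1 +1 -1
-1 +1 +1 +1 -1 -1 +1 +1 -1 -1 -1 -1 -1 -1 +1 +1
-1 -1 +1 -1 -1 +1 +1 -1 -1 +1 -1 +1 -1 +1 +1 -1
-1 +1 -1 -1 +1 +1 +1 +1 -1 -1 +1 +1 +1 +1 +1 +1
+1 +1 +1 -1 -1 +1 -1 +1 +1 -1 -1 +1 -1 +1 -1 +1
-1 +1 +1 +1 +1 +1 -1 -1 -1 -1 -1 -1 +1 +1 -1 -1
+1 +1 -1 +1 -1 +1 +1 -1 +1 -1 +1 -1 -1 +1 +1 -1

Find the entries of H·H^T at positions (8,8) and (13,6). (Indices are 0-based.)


Row 6 of H: [-1, 1, 1, 1, 1, 1, -1, -1, 1, 1, 1, 1, -1, -1, 1, 1].
Row 8 of H: [-1, 1, -1, -1, -1, -1, -1, -1, -1, -1, 1, 1, -1, -1, -1, -1].
Row 13 of H: [1, 1, 1, -1, -1, 1, -1, 1, 1, -1, -1, 1, -1, 1, -1, 1].
(H·H^T)[8][8] = Σ_j H[8][j]·H[8][j] = (-1)² + (1)² + (-1)² + (-1)² + (-1)² + (-1)² + (-1)² + (-1)² + (-1)² + (-1)² + (1)² + (1)² + (-1)² + (-1)² + (-1)² + (-1)² = 1 + 1 + 1 + 1 + 1 + 1 + 1 + 1 + 1 + 1 + 1 + 1 + 1 + 1 + 1 + 1 = 16.
(H·H^T)[13][6] = Σ_j H[13][j]·H[6][j] = (1)·(-1) + (1)·(1) + (1)·(1) + (-1)·(1) + (-1)·(1) + (1)·(1) + (-1)·(-1) + (1)·(-1) + (1)·(1) + (-1)·(1) + (-1)·(1) + (1)·(1) + (-1)·(-1) + (1)·(-1) + (-1)·(1) + (1)·(1) = -1 + 1 + 1 + -1 + -1 + 1 + 1 + -1 + 1 + -1 + -1 + 1 + 1 + -1 + -1 + 1 = 0.
So rows 13 and 6 are orthogonal; the diagonal entry equals n = 16.

(8,8) entry = 16; (13,6) entry = 0.


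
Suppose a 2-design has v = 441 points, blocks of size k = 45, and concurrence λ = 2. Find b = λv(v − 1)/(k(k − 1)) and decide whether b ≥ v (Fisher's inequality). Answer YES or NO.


b = λv(v − 1)/(k(k − 1)) = 2·441·440/(45·44) = 388080/1980 = 196.
Compare with v = 441: b < v, so Fisher's inequality fails.

NO


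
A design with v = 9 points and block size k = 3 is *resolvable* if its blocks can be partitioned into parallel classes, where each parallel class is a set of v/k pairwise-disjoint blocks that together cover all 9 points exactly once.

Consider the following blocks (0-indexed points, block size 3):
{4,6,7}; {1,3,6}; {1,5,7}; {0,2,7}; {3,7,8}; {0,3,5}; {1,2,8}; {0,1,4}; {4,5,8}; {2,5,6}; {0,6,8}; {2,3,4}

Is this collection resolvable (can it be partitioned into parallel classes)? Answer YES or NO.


v = 9, block size k = 3, number of blocks = 12.
For resolvability, blocks must partition into parallel classes of size v/k = 3.
Total blocks must therefore be a multiple of 3: 12 = 3·4 + 0 ⇒ divisible ✓.
Greedy packing gives 4 candidate class(es). Each should be a full parallel class (size 3, covers all 9 points).
  Class 1 (3 blocks): {4,6,7}; {0,3,5}; {1,2,8}. Points covered: [0, 1, 2, 3, 4, 5, 6, 7, 8].
  Class 2 (3 blocks): {1,3,6}; {0,2,7}; {4,5,8}. Points covered: [0, 1, 2, 3, 4, 5, 6, 7, 8].
  Class 3 (3 blocks): {1,5,7}; {0,6,8}; {2,3,4}. Points covered: [0, 1, 2, 3, 4, 5, 6, 7, 8].
  Class 4 (3 blocks): {3,7,8}; {0,1,4}; {2,5,6}. Points covered: [0, 1, 2, 3, 4, 5, 6, 7, 8].
All classes full (size 3)? YES. All classes cover every point? YES.
Resolvable? YES.

YES


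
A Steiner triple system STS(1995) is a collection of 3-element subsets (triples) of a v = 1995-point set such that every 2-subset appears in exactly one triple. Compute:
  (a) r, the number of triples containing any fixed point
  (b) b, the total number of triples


An STS(v) is a 2-(v, 3, 1) BIBD: block size k = 3, λ = 1.
Replication: r(k − 1) = λ(v − 1) ⇒ r·2 = 1995 − 1 = 1994 ⇒ r = 997.
Block count: bk = vr ⇒ b·3 = 1995·997 = 1989015 ⇒ b = 663005.
(Check via b = v(v − 1)/6 = 1995·1994/6 = 3978030/6 = 663005.)

r = 997, b = 663005.


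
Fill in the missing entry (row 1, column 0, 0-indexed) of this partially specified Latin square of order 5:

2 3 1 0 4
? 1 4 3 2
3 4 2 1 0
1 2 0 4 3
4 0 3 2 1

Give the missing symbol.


Row 1 contains symbols [1, 2, 3, 4] — missing [0].
Column 0 contains symbols [1, 2, 3, 4] — missing [0].
The missing symbol must appear in both missing sets; intersection = [0].
Therefore the hidden value is 0.

Missing value = 0.


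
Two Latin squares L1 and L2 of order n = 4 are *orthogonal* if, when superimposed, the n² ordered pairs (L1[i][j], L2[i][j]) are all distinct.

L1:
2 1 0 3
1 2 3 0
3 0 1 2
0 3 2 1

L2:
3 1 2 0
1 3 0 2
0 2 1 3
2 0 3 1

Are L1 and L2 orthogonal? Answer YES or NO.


Form the n² = 16 superimposed pairs (L1[i][j], L2[i][j]), row by row (rows and columns indexed from 0):
row 0: (2,3) (1,1) (0,2) (3,0)
row 1: (1,1) (2,3) (3,0) (0,2)
row 2: (3,0) (0,2) (1,1) (2,3)
row 3: (0,2) (3,0) (2,3) (1,1)
Orthogonality requires all 16 pairs distinct.
But the pair (1,1) repeats: cell (0,1) has L1 = 1, L2 = 1, and cell (1,0) has L1 = 1, L2 = 1.
A repeated pair means some other pair never occurs (only 4 distinct pairs out of 16), so the squares are not orthogonal.
Conclusion: NO.

NO


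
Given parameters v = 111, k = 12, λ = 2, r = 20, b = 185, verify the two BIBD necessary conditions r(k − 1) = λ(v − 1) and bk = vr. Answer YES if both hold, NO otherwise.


Condition (i): r(k − 1) = 20·11 = 220; λ(v − 1) = 2·110 = 220. Match? YES.
Condition (ii): bk = 185·12 = 2220; vr = 111·20 = 2220. Match? YES.
Both conditions hold? YES.

YES


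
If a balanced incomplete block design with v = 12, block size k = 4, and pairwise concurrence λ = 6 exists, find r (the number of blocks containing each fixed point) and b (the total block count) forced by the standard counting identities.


Any 2-(v, k, λ) BIBD satisfies two necessary conditions:
  (i)  Each point sits in r blocks, and counting incidences through any fixed point gives r(k − 1) = λ(v − 1), so r = λ(v − 1)/(k − 1).
  (ii) Total incidences bk = vr, so b = vr/k.
Step 1: r = λ(v − 1)/(k − 1) = 6·(12 − 1)/(4 − 1) = 6·11/3 = 66/3 = 22.
Step 2: b = vr/k = 12·22/4 = 264/4 = 66.
Check integrality: r = 22 ∈ Z ✓, b = 66 ∈ Z ✓.
(These identities are necessary conditions: they determine r and b for any design with these parameters, but do not by themselves prove that one exists.)

r = 22, b = 66.


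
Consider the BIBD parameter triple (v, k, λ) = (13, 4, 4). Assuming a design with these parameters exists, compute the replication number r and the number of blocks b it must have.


Any 2-(v, k, λ) BIBD satisfies two necessary conditions:
  (i)  Each point sits in r blocks, and counting incidences through any fixed point gives r(k − 1) = λ(v − 1), so r = λ(v − 1)/(k − 1).
  (ii) Total incidences bk = vr, so b = vr/k.
Step 1: r = λ(v − 1)/(k − 1) = 4·(13 − 1)/(4 − 1) = 4·12/3 = 48/3 = 16.
Step 2: b = vr/k = 13·16/4 = 208/4 = 52.
Check integrality: r = 16 ∈ Z ✓, b = 52 ∈ Z ✓.
(These identities are necessary conditions: they determine r and b for any design with these parameters, but do not by themselves prove that one exists.)

r = 16, b = 52.


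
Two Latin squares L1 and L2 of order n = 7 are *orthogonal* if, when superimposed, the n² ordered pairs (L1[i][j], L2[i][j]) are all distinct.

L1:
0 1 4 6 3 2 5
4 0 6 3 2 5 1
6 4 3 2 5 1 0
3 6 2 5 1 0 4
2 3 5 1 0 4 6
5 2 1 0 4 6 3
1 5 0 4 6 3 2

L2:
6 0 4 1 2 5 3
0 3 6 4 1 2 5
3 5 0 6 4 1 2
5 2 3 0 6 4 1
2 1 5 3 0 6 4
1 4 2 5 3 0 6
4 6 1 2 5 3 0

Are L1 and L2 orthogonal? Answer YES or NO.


Form the n² = 49 superimposed pairs (L1[i][j], L2[i][j]), row by row (rows and columns indexed from 0):
row 0: (0,6) (1,0) (4,4) (6,1) (3,2) (2,5) (5,3)
row 1: (4,0) (0,3) (6,6) (3,4) (2,1) (5,2) (1,5)
row 2: (6,3) (4,5) (3,0) (2,6) (5,4) (1,1) (0,2)
row 3: (3,5) (6,2) (2,3) (5,0) (1,6) (0,4) (4,1)
row 4: (2,2) (3,1) (5,5) (1,3) (0,0) (4,6) (6,4)
row 5: (5,1) (2,4) (1,2) (0,5) (4,3) (6,0) (3,6)
row 6: (1,4) (5,6) (0,1) (4,2) (6,5) (3,3) (2,0)
Orthogonality requires all 49 pairs distinct.
Check by first coordinate: for each symbol s of L1, list the L2 entries in the n cells where L1 = s; they must all differ.
  L1 = 0: L2 entries (in reading order) 6, 3, 2, 4, 0, 5, 1 — all 7 distinct ✓
  L1 = 1: L2 entries (in reading order) 0, 5, 1, 6, 3, 2, 4 — all 7 distinct ✓
  L1 = 2: L2 entries (in reading order) 5, 1, 6, 3, 2, 4, 0 — all 7 distinct ✓
  L1 = 3: L2 entries (in reading order) 2, 4, 0, 5, 1, 6, 3 — all 7 distinct ✓
  L1 = 4: L2 entries (in reading order) 4, 0, 5, 1, 6, 3, 2 — all 7 distinct ✓
  L1 = 5: L2 entries (in reading order) 3, 2, 4, 0, 5, 1, 6 — all 7 distinct ✓
  L1 = 6: L2 entries (in reading order) 1, 6, 3, 2, 4, 0, 5 — all 7 distinct ✓
Every symbol of L1 meets every symbol of L2 exactly once, so all 49 pairs are distinct (49 of 49).
Conclusion: YES.

YES


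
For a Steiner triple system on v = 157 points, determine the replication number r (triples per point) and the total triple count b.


An STS(v) is a 2-(v, 3, 1) BIBD: block size k = 3, λ = 1.
Replication: r(k − 1) = λ(v − 1) ⇒ r·2 = 157 − 1 = 156 ⇒ r = 78.
Block count: bk = vr ⇒ b·3 = 157·78 = 12246 ⇒ b = 4082.
(Check via b = v(v − 1)/6 = 157·156/6 = 24492/6 = 4082.)

r = 78, b = 4082.


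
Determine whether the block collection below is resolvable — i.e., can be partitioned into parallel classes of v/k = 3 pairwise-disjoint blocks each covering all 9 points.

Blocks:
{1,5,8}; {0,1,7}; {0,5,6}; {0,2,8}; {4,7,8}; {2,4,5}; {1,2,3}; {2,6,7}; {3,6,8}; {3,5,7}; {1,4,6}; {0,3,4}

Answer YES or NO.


v = 9, block size k = 3, number of blocks = 12.
For resolvability, blocks must partition into parallel classes of size v/k = 3.
Total blocks must therefore be a multiple of 3: 12 = 3·4 + 0 ⇒ divisible ✓.
Greedy packing gives 4 candidate class(es). Each should be a full parallel class (size 3, covers all 9 points).
  Class 1 (3 blocks): {1,5,8}; {2,6,7}; {0,3,4}. Points covered: [0, 1, 2, 3, 4, 5, 6, 7, 8].
  Class 2 (3 blocks): {0,1,7}; {2,4,5}; {3,6,8}. Points covered: [0, 1, 2, 3, 4, 5, 6, 7, 8].
  Class 3 (3 blocks): {0,5,6}; {4,7,8}; {1,2,3}. Points covered: [0, 1, 2, 3, 4, 5, 6, 7, 8].
  Class 4 (3 blocks): {0,2,8}; {3,5,7}; {1,4,6}. Points covered: [0, 1, 2, 3, 4, 5, 6, 7, 8].
All classes full (size 3)? YES. All classes cover every point? YES.
Resolvable? YES.

YES


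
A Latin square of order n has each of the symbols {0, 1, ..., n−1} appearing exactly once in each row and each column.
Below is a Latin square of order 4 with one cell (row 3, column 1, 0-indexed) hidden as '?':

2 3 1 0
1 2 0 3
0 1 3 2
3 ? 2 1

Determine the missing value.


Row 3 contains symbols [1, 2, 3] — missing [0].
Column 1 contains symbols [1, 2, 3] — missing [0].
The missing symbol must appear in both missing sets; intersection = [0].
Therefore the hidden value is 0.

Missing value = 0.


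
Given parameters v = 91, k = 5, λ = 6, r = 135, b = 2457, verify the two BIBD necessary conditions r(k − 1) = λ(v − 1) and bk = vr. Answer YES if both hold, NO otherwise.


Condition (i): r(k − 1) = 135·4 = 540; λ(v − 1) = 6·90 = 540. Match? YES.
Condition (ii): bk = 2457·5 = 12285; vr = 91·135 = 12285. Match? YES.
Both conditions hold? YES.

YES


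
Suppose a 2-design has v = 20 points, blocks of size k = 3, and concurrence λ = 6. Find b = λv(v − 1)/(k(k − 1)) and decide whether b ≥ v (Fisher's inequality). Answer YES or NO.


b = λv(v − 1)/(k(k − 1)) = 6·20·19/(3·2) = 2280/6 = 380.
Compare with v = 20: b ≥ v, so Fisher's inequality holds.

YES


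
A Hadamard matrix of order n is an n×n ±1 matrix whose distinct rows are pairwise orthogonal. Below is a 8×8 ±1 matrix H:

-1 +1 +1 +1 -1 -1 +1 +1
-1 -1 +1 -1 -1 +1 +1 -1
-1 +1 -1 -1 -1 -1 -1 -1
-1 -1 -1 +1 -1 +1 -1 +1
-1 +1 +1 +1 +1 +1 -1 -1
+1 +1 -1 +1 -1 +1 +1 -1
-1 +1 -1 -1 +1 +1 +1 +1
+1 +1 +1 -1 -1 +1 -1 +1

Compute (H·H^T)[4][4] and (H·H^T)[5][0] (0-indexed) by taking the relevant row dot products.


Row 0 of H: [-1, 1, 1, 1, -1, -1, 1, 1].
Row 4 of H: [-1, 1, 1, 1, 1, 1, -1, -1].
Row 5 of H: [1, 1, -1, 1, -1, 1, 1, -1].
(H·H^T)[4][4] = Σ_j H[4][j]·H[4][j] = (-1)² + (1)² + (1)² + (1)² + (1)² + (1)² + (-1)² + (-1)² = 1 + 1 + 1 + 1 + 1 + 1 + 1 + 1 = 8.
(H·H^T)[5][0] = Σ_j H[5][j]·H[0][j] = (1)·(-1) + (1)·(1) + (-1)·(1) + (1)·(1) + (-1)·(-1) + (1)·(-1) + (1)·(1) + (-1)·(1) = -1 + 1 + -1 + 1 + 1 + -1 + 1 + -1 = 0.
So rows 5 and 0 are orthogonal; the diagonal entry equals n = 8.

(4,4) entry = 8; (5,0) entry = 0.


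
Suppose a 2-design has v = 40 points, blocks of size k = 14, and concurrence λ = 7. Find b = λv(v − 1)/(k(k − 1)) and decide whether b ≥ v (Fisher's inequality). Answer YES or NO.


r = λ(v − 1)/(k − 1) = 7·39/13 = 21.
b = vr/k = 40·21/14 = 60.
Fisher's inequality: b ≥ v ⇔ 60 ≥ 40? YES.

YES


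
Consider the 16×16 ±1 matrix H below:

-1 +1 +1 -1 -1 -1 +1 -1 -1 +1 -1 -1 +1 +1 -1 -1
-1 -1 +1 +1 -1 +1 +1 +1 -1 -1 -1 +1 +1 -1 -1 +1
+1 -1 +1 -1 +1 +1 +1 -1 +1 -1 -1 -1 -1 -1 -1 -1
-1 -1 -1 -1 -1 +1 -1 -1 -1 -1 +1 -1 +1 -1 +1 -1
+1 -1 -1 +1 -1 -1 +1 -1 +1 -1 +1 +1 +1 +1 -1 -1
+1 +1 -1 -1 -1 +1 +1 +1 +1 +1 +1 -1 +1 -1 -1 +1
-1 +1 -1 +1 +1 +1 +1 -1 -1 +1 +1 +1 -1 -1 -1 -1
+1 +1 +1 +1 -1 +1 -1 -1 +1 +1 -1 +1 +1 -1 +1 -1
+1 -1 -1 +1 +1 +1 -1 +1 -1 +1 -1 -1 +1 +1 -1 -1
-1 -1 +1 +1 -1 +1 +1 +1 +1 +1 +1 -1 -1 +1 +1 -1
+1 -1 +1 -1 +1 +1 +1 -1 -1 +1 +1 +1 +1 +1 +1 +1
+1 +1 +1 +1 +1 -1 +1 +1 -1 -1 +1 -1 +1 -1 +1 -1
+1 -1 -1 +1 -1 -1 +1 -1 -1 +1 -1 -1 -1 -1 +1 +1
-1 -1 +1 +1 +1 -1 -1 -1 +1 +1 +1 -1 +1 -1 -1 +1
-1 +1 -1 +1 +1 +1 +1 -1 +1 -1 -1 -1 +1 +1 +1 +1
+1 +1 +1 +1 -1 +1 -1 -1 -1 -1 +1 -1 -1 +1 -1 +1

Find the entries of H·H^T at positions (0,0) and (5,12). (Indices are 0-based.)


Row 0 of H: [-1, 1, 1, -1, -1, -1, 1, -1, -1, 1, -1, -1, 1, 1, -1, -1].
Row 5 of H: [1, 1, -1, -1, -1, 1, 1, 1, 1, 1, 1, -1, 1, -1, -1, 1].
Row 12 of H: [1, -1, -1, 1, -1, -1, 1, -1, -1, 1, -1, -1, -1, -1, 1, 1].
(H·H^T)[0][0] = Σ_j H[0][j]·H[0][j] = (-1)² + (1)² + (1)² + (-1)² + (-1)² + (-1)² + (1)² + (-1)² + (-1)² + (1)² + (-1)² + (-1)² + (1)² + (1)² + (-1)² + (-1)² = 1 + 1 + 1 + 1 + 1 + 1 + 1 + 1 + 1 + 1 + 1 + 1 + 1 + 1 + 1 + 1 = 16.
(H·H^T)[5][12] = Σ_j H[5][j]·H[12][j] = (1)·(1) + (1)·(-1) + (-1)·(-1) + (-1)·(1) + (-1)·(-1) + (1)·(-1) + (1)·(1) + (1)·(-1) + (1)·(-1) + (1)·(1) + (1)·(-1) + (-1)·(-1) + (1)·(-1) + (-1)·(-1) + (-1)·(1) + (1)·(1) = 1 + -1 + 1 + -1 + 1 + -1 + 1 + -1 + -1 + 1 + -1 + 1 + -1 + 1 + -1 + 1 = 0.
So rows 5 and 12 are orthogonal; the diagonal entry equals n = 16.

(0,0) entry = 16; (5,12) entry = 0.


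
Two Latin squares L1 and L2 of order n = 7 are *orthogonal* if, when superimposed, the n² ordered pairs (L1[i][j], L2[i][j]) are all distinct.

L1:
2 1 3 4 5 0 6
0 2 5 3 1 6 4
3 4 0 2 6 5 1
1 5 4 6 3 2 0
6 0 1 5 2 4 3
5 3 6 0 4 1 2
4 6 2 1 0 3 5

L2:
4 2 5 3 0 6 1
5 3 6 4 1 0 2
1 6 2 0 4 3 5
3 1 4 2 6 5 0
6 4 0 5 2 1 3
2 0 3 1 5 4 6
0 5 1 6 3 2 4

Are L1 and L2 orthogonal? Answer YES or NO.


Form the n² = 49 superimposed pairs (L1[i][j], L2[i][j]), row by row (rows and columns indexed from 0):
row 0: (2,4) (1,2) (3,5) (4,3) (5,0) (0,6) (6,1)
row 1: (0,5) (2,3) (5,6) (3,4) (1,1) (6,0) (4,2)
row 2: (3,1) (4,6) (0,2) (2,0) (6,4) (5,3) (1,5)
row 3: (1,3) (5,1) (4,4) (6,2) (3,6) (2,5) (0,0)
row 4: (6,6) (0,4) (1,0) (5,5) (2,2) (4,1) (3,3)
row 5: (5,2) (3,0) (6,3) (0,1) (4,5) (1,4) (2,6)
row 6: (4,0) (6,5) (2,1) (1,6) (0,3) (3,2) (5,4)
Orthogonality requires all 49 pairs distinct.
Check by first coordinate: for each symbol s of L1, list the L2 entries in the n cells where L1 = s; they must all differ.
  L1 = 0: L2 entries (in reading order) 6, 5, 2, 0, 4, 1, 3 — all 7 distinct ✓
  L1 = 1: L2 entries (in reading order) 2, 1, 5, 3, 0, 4, 6 — all 7 distinct ✓
  L1 = 2: L2 entries (in reading order) 4, 3, 0, 5, 2, 6, 1 — all 7 distinct ✓
  L1 = 3: L2 entries (in reading order) 5, 4, 1, 6, 3, 0, 2 — all 7 distinct ✓
  L1 = 4: L2 entries (in reading order) 3, 2, 6, 4, 1, 5, 0 — all 7 distinct ✓
  L1 = 5: L2 entries (in reading order) 0, 6, 3, 1, 5, 2, 4 — all 7 distinct ✓
  L1 = 6: L2 entries (in reading order) 1, 0, 4, 2, 6, 3, 5 — all 7 distinct ✓
Every symbol of L1 meets every symbol of L2 exactly once, so all 49 pairs are distinct (49 of 49).
Conclusion: YES.

YES


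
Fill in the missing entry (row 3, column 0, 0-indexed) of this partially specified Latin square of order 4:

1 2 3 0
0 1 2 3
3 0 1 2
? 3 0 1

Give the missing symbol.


Row 3 contains symbols [0, 1, 3] — missing [2].
Column 0 contains symbols [0, 1, 3] — missing [2].
The missing symbol must appear in both missing sets; intersection = [2].
Therefore the hidden value is 2.

Missing value = 2.


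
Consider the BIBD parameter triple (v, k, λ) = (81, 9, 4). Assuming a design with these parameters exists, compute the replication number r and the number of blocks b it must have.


Any 2-(v, k, λ) BIBD satisfies two necessary conditions:
  (i)  Each point sits in r blocks, and counting incidences through any fixed point gives r(k − 1) = λ(v − 1), so r = λ(v − 1)/(k − 1).
  (ii) Total incidences bk = vr, so b = vr/k.
Step 1: r = λ(v − 1)/(k − 1) = 4·(81 − 1)/(9 − 1) = 4·80/8 = 320/8 = 40.
Step 2: b = vr/k = 81·40/9 = 3240/9 = 360.
Check integrality: r = 40 ∈ Z ✓, b = 360 ∈ Z ✓.
(These identities are necessary conditions: they determine r and b for any design with these parameters, but do not by themselves prove that one exists.)

r = 40, b = 360.


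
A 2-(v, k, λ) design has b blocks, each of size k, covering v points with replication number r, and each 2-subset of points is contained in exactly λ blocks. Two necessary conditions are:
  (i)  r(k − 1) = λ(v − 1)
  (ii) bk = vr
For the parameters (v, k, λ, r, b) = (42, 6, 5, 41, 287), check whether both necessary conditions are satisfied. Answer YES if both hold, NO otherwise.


Condition (i): r(k − 1) = 41·5 = 205; λ(v − 1) = 5·41 = 205. Match? YES.
Condition (ii): bk = 287·6 = 1722; vr = 42·41 = 1722. Match? YES.
Both conditions hold? YES.

YES


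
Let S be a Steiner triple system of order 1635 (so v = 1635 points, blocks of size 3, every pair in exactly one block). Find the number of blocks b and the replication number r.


An STS(v) is a 2-(v, 3, 1) BIBD: block size k = 3, λ = 1.
Replication: r(k − 1) = λ(v − 1) ⇒ r·2 = 1635 − 1 = 1634 ⇒ r = 817.
Block count: bk = vr ⇒ b·3 = 1635·817 = 1335795 ⇒ b = 445265.

r = 817, b = 445265.


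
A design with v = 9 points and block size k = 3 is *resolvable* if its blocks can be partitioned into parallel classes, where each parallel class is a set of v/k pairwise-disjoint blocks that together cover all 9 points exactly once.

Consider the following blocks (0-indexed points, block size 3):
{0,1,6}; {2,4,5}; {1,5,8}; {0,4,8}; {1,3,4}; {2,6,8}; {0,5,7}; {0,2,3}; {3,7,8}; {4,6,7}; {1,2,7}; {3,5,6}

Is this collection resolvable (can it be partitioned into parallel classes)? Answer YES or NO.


v = 9, block size k = 3, number of blocks = 12.
For resolvability, blocks must partition into parallel classes of size v/k = 3.
Total blocks must therefore be a multiple of 3: 12 = 3·4 + 0 ⇒ divisible ✓.
Greedy packing gives 4 candidate class(es). Each should be a full parallel class (size 3, covers all 9 points).
  Class 1 (3 blocks): {0,1,6}; {2,4,5}; {3,7,8}. Points covered: [0, 1, 2, 3, 4, 5, 6, 7, 8].
  Class 2 (3 blocks): {1,5,8}; {0,2,3}; {4,6,7}. Points covered: [0, 1, 2, 3, 4, 5, 6, 7, 8].
  Class 3 (3 blocks): {0,4,8}; {1,2,7}; {3,5,6}. Points covered: [0, 1, 2, 3, 4, 5, 6, 7, 8].
  Class 4 (3 blocks): {1,3,4}; {2,6,8}; {0,5,7}. Points covered: [0, 1, 2, 3, 4, 5, 6, 7, 8].
All classes full (size 3)? YES. All classes cover every point? YES.
Resolvable? YES.

YES


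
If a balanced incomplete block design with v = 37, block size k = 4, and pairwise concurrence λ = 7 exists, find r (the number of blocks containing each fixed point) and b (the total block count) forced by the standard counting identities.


Any 2-(v, k, λ) BIBD satisfies two necessary conditions:
  (i)  Each point sits in r blocks, and counting incidences through any fixed point gives r(k − 1) = λ(v − 1), so r = λ(v − 1)/(k − 1).
  (ii) Total incidences bk = vr, so b = vr/k.
Step 1: r = λ(v − 1)/(k − 1) = 7·(37 − 1)/(4 − 1) = 7·36/3 = 252/3 = 84.
Step 2: b = vr/k = 37·84/4 = 3108/4 = 777.
Check integrality: r = 84 ∈ Z ✓, b = 777 ∈ Z ✓.
(These identities are necessary conditions: they determine r and b for any design with these parameters, but do not by themselves prove that one exists.)

r = 84, b = 777.


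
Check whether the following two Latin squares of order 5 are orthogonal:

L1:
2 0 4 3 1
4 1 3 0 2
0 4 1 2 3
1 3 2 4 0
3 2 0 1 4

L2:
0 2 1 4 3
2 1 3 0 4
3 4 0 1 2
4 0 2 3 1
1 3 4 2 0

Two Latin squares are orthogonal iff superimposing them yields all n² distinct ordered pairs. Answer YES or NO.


Form the n² = 25 superimposed pairs (L1[i][j], L2[i][j]), row by row (rows and columns indexed from 0):
row 0: (2,0) (0,2) (4,1) (3,4) (1,3)
row 1: (4,2) (1,1) (3,3) (0,0) (2,4)
row 2: (0,3) (4,4) (1,0) (2,1) (3,2)
row 3: (1,4) (3,0) (2,2) (4,3) (0,1)
row 4: (3,1) (2,3) (0,4) (1,2) (4,0)
Orthogonality requires all 25 pairs distinct.
Check by first coordinate: for each symbol s of L1, list the L2 entries in the n cells where L1 = s; they must all differ.
  L1 = 0: L2 entries (in reading order) 2, 0, 3, 1, 4 — all 5 distinct ✓
  L1 = 1: L2 entries (in reading order) 3, 1, 0, 4, 2 — all 5 distinct ✓
  L1 = 2: L2 entries (in reading order) 0, 4, 1, 2, 3 — all 5 distinct ✓
  L1 = 3: L2 entries (in reading order) 4, 3, 2, 0, 1 — all 5 distinct ✓
  L1 = 4: L2 entries (in reading order) 1, 2, 4, 3, 0 — all 5 distinct ✓
Every symbol of L1 meets every symbol of L2 exactly once, so all 25 pairs are distinct (25 of 25).
Conclusion: YES.

YES


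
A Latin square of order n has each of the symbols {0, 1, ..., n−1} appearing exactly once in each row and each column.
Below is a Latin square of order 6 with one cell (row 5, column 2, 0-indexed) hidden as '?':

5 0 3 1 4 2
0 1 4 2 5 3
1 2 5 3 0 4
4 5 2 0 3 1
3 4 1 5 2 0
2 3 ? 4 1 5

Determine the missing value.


Row 5 contains symbols [1, 2, 3, 4, 5] — missing [0].
Column 2 contains symbols [1, 2, 3, 4, 5] — missing [0].
The missing symbol must appear in both missing sets; intersection = [0].
Therefore the hidden value is 0.

Missing value = 0.


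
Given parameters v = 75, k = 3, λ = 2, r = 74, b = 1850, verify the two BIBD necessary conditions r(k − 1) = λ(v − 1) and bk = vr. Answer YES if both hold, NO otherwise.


Condition (i): r(k − 1) = 74·2 = 148; λ(v − 1) = 2·74 = 148. Match? YES.
Condition (ii): bk = 1850·3 = 5550; vr = 75·74 = 5550. Match? YES.
Both conditions hold? YES.

YES


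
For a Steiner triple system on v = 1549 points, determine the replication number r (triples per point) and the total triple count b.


An STS(v) is a 2-(v, 3, 1) BIBD: block size k = 3, λ = 1.
Replication: r(k − 1) = λ(v − 1) ⇒ r·2 = 1549 − 1 = 1548 ⇒ r = 774.
Block count: b = v(v − 1)/6 = 1549·1548/6 = 2397852/6 = 399642.

r = 774, b = 399642.


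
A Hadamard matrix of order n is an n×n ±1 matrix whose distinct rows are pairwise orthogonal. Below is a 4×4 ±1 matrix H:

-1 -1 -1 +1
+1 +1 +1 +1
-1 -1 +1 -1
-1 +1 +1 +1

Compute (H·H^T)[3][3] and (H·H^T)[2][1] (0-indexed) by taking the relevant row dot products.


Row 1 of H: [1, 1, 1, 1].
Row 2 of H: [-1, -1, 1, -1].
Row 3 of H: [-1, 1, 1, 1].
(H·H^T)[3][3] = Σ_j H[3][j]·H[3][j] = (-1)² + (1)² + (1)² + (1)² = 1 + 1 + 1 + 1 = 4.
(H·H^T)[2][1] = Σ_j H[2][j]·H[1][j] = (-1)·(1) + (-1)·(1) + (1)·(1) + (-1)·(1) = -1 + -1 + 1 + -1 = -2.
Rows 2 and 1 are not orthogonal (dot product = -2 ≠ 0), so H is not a Hadamard matrix.

(3,3) entry = 4; (2,1) entry = -2.


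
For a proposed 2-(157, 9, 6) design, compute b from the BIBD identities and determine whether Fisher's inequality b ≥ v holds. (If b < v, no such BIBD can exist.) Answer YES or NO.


r = λ(v − 1)/(k − 1) = 6·156/8 = 117.
b = vr/k = 157·117/9 = 2041.
Fisher's inequality: b ≥ v ⇔ 2041 ≥ 157? YES.

YES


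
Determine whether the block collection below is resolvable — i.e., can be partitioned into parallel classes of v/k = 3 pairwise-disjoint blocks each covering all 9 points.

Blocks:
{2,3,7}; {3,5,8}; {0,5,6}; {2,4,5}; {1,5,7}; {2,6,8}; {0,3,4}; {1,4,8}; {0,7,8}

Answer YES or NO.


v = 9, block size k = 3, number of blocks = 9.
For resolvability, blocks must partition into parallel classes of size v/k = 3.
Total blocks must therefore be a multiple of 3: 9 = 3·3 + 0 ⇒ divisible ✓.
Consider block {3,5,8}. It intersects every other block in the collection, so no parallel class of size 3 can contain it.
Since every block must belong to some parallel class in a resolution, the collection cannot be partitioned into parallel classes.
Resolvable? NO.

NO


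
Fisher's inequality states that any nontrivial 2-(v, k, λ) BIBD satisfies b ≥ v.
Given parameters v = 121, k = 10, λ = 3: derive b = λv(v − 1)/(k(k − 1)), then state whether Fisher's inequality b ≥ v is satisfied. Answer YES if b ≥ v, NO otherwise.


r = λ(v − 1)/(k − 1) = 3·120/9 = 40.
b = vr/k = 121·40/10 = 484.
Fisher's inequality: b ≥ v ⇔ 484 ≥ 121? YES.

YES


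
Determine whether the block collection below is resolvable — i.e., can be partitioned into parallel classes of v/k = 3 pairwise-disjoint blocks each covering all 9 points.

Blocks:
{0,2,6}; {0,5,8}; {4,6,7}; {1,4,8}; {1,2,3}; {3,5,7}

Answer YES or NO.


v = 9, block size k = 3, number of blocks = 6.
For resolvability, blocks must partition into parallel classes of size v/k = 3.
Total blocks must therefore be a multiple of 3: 6 = 3·2 + 0 ⇒ divisible ✓.
Greedy packing gives 2 candidate class(es). Each should be a full parallel class (size 3, covers all 9 points).
  Class 1 (3 blocks): {0,2,6}; {1,4,8}; {3,5,7}. Points covered: [0, 1, 2, 3, 4, 5, 6, 7, 8].
  Class 2 (3 blocks): {0,5,8}; {4,6,7}; {1,2,3}. Points covered: [0, 1, 2, 3, 4, 5, 6, 7, 8].
All classes full (size 3)? YES. All classes cover every point? YES.
Resolvable? YES.

YES


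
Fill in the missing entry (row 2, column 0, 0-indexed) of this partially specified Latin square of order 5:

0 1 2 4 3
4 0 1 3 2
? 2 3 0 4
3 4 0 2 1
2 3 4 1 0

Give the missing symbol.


Row 2 contains symbols [0, 2, 3, 4] — missing [1].
Column 0 contains symbols [0, 2, 3, 4] — missing [1].
The missing symbol must appear in both missing sets; intersection = [1].
Therefore the hidden value is 1.

Missing value = 1.


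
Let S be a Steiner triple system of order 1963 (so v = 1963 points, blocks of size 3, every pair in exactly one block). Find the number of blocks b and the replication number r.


An STS(v) is a 2-(v, 3, 1) BIBD: block size k = 3, λ = 1.
Replication: r(k − 1) = λ(v − 1) ⇒ r·2 = 1963 − 1 = 1962 ⇒ r = 981.
Block count: bk = vr ⇒ b·3 = 1963·981 = 1925703 ⇒ b = 641901.
(Check via b = v(v − 1)/6 = 1963·1962/6 = 3851406/6 = 641901.)

r = 981, b = 641901.


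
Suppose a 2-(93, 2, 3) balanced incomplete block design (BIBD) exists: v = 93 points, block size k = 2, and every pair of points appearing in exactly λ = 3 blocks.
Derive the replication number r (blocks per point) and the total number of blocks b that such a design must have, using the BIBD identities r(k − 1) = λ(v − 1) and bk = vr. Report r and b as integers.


Any 2-(v, k, λ) BIBD satisfies two necessary conditions:
  (i)  Each point sits in r blocks, and counting incidences through any fixed point gives r(k − 1) = λ(v − 1), so r = λ(v − 1)/(k − 1).
  (ii) Total incidences bk = vr, so b = vr/k.
Step 1: r = λ(v − 1)/(k − 1) = 3·(93 − 1)/(2 − 1) = 3·92/1 = 276/1 = 276.
Step 2: b = vr/k = 93·276/2 = 25668/2 = 12834.
Check integrality: r = 276 ∈ Z ✓, b = 12834 ∈ Z ✓.
(These identities are necessary conditions: they determine r and b for any design with these parameters, but do not by themselves prove that one exists.)

r = 276, b = 12834.


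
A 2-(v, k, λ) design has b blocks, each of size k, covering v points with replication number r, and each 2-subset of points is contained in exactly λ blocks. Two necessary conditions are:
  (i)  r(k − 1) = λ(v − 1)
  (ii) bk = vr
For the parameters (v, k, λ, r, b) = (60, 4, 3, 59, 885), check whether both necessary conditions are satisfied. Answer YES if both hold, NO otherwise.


Condition (i): r(k − 1) = 59·3 = 177; λ(v − 1) = 3·59 = 177. Match? YES.
Condition (ii): bk = 885·4 = 3540; vr = 60·59 = 3540. Match? YES.
Both conditions hold? YES.

YES


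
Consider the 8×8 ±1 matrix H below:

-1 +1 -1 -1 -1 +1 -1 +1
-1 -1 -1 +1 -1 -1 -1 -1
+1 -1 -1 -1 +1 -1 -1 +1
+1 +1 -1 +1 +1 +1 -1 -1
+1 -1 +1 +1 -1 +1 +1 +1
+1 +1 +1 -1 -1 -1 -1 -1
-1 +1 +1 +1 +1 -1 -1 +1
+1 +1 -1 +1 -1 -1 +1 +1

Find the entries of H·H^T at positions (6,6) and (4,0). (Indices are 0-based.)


Row 0 of H: [-1, 1, -1, -1, -1, 1, -1, 1].
Row 4 of H: [1, -1, 1, 1, -1, 1, 1, 1].
Row 6 of H: [-1, 1, 1, 1, 1, -1, -1, 1].
(H·H^T)[6][6] = Σ_j H[6][j]·H[6][j] = (-1)² + (1)² + (1)² + (1)² + (1)² + (-1)² + (-1)² + (1)² = 1 + 1 + 1 + 1 + 1 + 1 + 1 + 1 = 8.
(H·H^T)[4][0] = Σ_j H[4][j]·H[0][j] = (1)·(-1) + (-1)·(1) + (1)·(-1) + (1)·(-1) + (-1)·(-1) + (1)·(1) + (1)·(-1) + (1)·(1) = -1 + -1 + -1 + -1 + 1 + 1 + -1 + 1 = -2.
Rows 4 and 0 are not orthogonal (dot product = -2 ≠ 0), so H is not a Hadamard matrix.

(6,6) entry = 8; (4,0) entry = -2.


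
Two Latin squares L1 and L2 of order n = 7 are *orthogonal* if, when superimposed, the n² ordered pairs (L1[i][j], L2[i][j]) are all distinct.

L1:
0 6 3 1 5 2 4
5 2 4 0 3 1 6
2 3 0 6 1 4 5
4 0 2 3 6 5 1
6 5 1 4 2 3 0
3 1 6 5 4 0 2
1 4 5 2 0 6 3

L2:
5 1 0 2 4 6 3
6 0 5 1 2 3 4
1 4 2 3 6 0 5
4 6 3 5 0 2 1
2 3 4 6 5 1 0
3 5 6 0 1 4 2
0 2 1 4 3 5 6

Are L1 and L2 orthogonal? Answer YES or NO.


Form the n² = 49 superimposed pairs (L1[i][j], L2[i][j]), row by row (rows and columns indexed from 0):
row 0: (0,5) (6,1) (3,0) (1,2) (5,4) (2,6) (4,3)
row 1: (5,6) (2,0) (4,5) (0,1) (3,2) (1,3) (6,4)
row 2: (2,1) (3,4) (0,2) (6,3) (1,6) (4,0) (5,5)
row 3: (4,4) (0,6) (2,3) (3,5) (6,0) (5,2) (1,1)
row 4: (6,2) (5,3) (1,4) (4,6) (2,5) (3,1) (0,0)
row 5: (3,3) (1,5) (6,6) (5,0) (4,1) (0,4) (2,2)
row 6: (1,0) (4,2) (5,1) (2,4) (0,3) (6,5) (3,6)
Orthogonality requires all 49 pairs distinct.
Check by first coordinate: for each symbol s of L1, list the L2 entries in the n cells where L1 = s; they must all differ.
  L1 = 0: L2 entries (in reading order) 5, 1, 2, 6, 0, 4, 3 — all 7 distinct ✓
  L1 = 1: L2 entries (in reading order) 2, 3, 6, 1, 4, 5, 0 — all 7 distinct ✓
  L1 = 2: L2 entries (in reading order) 6, 0, 1, 3, 5, 2, 4 — all 7 distinct ✓
  L1 = 3: L2 entries (in reading order) 0, 2, 4, 5, 1, 3, 6 — all 7 distinct ✓
  L1 = 4: L2 entries (in reading order) 3, 5, 0, 4, 6, 1, 2 — all 7 distinct ✓
  L1 = 5: L2 entries (in reading order) 4, 6, 5, 2, 3, 0, 1 — all 7 distinct ✓
  L1 = 6: L2 entries (in reading order) 1, 4, 3, 0, 2, 6, 5 — all 7 distinct ✓
Every symbol of L1 meets every symbol of L2 exactly once, so all 49 pairs are distinct (49 of 49).
Conclusion: YES.

YES


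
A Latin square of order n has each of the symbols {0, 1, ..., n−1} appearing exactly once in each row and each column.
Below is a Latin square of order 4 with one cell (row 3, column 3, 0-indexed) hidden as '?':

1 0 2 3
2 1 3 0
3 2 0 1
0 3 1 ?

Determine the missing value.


Row 3 contains symbols [0, 1, 3] — missing [2].
Column 3 contains symbols [0, 1, 3] — missing [2].
The missing symbol must appear in both missing sets; intersection = [2].
Therefore the hidden value is 2.

Missing value = 2.


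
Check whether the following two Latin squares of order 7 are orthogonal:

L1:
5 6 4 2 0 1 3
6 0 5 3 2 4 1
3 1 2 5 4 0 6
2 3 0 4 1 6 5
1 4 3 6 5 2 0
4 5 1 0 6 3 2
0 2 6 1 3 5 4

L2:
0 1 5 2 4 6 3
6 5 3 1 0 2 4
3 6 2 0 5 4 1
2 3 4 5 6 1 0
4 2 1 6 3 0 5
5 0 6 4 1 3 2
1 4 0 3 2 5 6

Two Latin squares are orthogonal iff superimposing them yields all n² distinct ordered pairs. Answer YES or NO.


Form the n² = 49 superimposed pairs (L1[i][j], L2[i][j]), row by row (rows and columns indexed from 0):
row 0: (5,0) (6,1) (4,5) (2,2) (0,4) (1,6) (3,3)
row 1: (6,6) (0,5) (5,3) (3,1) (2,0) (4,2) (1,4)
row 2: (3,3) (1,6) (2,2) (5,0) (4,5) (0,4) (6,1)
row 3: (2,2) (3,3) (0,4) (4,5) (1,6) (6,1) (5,0)
row 4: (1,4) (4,2) (3,1) (6,6) (5,3) (2,0) (0,5)
row 5: (4,5) (5,0) (1,6) (0,4) (6,1) (3,3) (2,2)
row 6: (0,1) (2,4) (6,0) (1,3) (3,2) (5,5) (4,6)
Orthogonality requires all 49 pairs distinct.
But the pair (3,3) repeats: cell (0,6) has L1 = 3, L2 = 3, and cell (2,0) has L1 = 3, L2 = 3.
A repeated pair means some other pair never occurs (only 21 distinct pairs out of 49), so the squares are not orthogonal.
Conclusion: NO.

NO


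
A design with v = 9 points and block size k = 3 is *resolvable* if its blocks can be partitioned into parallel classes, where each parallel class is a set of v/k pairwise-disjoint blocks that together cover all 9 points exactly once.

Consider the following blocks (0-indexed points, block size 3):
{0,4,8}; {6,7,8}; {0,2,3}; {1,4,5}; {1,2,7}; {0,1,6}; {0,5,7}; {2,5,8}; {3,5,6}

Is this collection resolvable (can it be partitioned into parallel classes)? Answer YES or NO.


v = 9, block size k = 3, number of blocks = 9.
For resolvability, blocks must partition into parallel classes of size v/k = 3.
Total blocks must therefore be a multiple of 3: 9 = 3·3 + 0 ⇒ divisible ✓.
Consider block {0,1,6}. The only other block(s) in the collection disjoint from it are {2,5,8} — just 1 block(s). Any parallel class containing {0,1,6} would need 2 other blocks each disjoint from it, so no parallel class of size 3 can contain {0,1,6}.
Since every block must belong to some parallel class in a resolution, the collection cannot be partitioned into parallel classes.
Resolvable? NO.

NO


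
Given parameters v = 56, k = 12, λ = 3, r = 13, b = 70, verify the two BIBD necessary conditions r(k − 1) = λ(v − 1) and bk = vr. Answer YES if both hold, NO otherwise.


Condition (i): r(k − 1) = 13·11 = 143; λ(v − 1) = 3·55 = 165. Match? NO.
Condition (ii): bk = 70·12 = 840; vr = 56·13 = 728. Match? NO.
Both conditions hold? NO.

NO


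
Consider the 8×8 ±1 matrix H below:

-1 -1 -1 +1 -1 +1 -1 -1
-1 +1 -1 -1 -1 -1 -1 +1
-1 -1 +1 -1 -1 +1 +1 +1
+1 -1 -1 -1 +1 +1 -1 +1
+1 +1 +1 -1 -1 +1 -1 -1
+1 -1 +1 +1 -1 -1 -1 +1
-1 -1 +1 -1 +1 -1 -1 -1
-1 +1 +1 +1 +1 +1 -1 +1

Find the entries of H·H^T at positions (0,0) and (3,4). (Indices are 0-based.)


Row 0 of H: [-1, -1, -1, 1, -1, 1, -1, -1].
Row 3 of H: [1, -1, -1, -1, 1, 1, -1, 1].
Row 4 of H: [1, 1, 1, -1, -1, 1, -1, -1].
(H·H^T)[0][0] = Σ_j H[0][j]·H[0][j] = (-1)² + (-1)² + (-1)² + (1)² + (-1)² + (1)² + (-1)² + (-1)² = 1 + 1 + 1 + 1 + 1 + 1 + 1 + 1 = 8.
(H·H^T)[3][4] = Σ_j H[3][j]·H[4][j] = (1)·(1) + (-1)·(1) + (-1)·(1) + (-1)·(-1) + (1)·(-1) + (1)·(1) + (-1)·(-1) + (1)·(-1) = 1 + -1 + -1 + 1 + -1 + 1 + 1 + -1 = 0.
So rows 3 and 4 are orthogonal; the diagonal entry equals n = 8.

(0,0) entry = 8; (3,4) entry = 0.


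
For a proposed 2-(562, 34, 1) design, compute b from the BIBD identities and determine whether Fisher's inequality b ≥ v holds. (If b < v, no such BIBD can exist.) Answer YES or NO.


b = λv(v − 1)/(k(k − 1)) = 1·562·561/(34·33) = 315282/1122 = 281.
Compare with v = 562: b < v, so Fisher's inequality fails.

NO


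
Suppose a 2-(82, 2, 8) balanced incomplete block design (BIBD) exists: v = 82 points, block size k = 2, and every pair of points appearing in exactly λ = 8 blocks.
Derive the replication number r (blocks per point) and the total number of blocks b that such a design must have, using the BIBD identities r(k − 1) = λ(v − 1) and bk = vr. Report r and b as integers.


Any 2-(v, k, λ) BIBD satisfies two necessary conditions:
  (i)  Each point sits in r blocks, and counting incidences through any fixed point gives r(k − 1) = λ(v − 1), so r = λ(v − 1)/(k − 1).
  (ii) Total incidences bk = vr, so b = vr/k.
Step 1: r = λ(v − 1)/(k − 1) = 8·(82 − 1)/(2 − 1) = 8·81/1 = 648/1 = 648.
Step 2: b = vr/k = 82·648/2 = 53136/2 = 26568.
Check integrality: r = 648 ∈ Z ✓, b = 26568 ∈ Z ✓.
(These identities are necessary conditions: they determine r and b for any design with these parameters, but do not by themselves prove that one exists.)

r = 648, b = 26568.


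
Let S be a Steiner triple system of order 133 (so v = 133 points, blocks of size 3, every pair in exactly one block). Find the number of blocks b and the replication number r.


An STS(v) is a 2-(v, 3, 1) BIBD: block size k = 3, λ = 1.
Replication: r(k − 1) = λ(v − 1) ⇒ r·2 = 133 − 1 = 132 ⇒ r = 66.
Block count: b = v(v − 1)/6 = 133·132/6 = 17556/6 = 2926.

r = 66, b = 2926.


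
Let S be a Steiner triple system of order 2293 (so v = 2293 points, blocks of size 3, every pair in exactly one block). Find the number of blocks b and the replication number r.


An STS(v) is a 2-(v, 3, 1) BIBD: block size k = 3, λ = 1.
Replication: r(k − 1) = λ(v − 1) ⇒ r·2 = 2293 − 1 = 2292 ⇒ r = 1146.
Block count: bk = vr ⇒ b·3 = 2293·1146 = 2627778 ⇒ b = 875926.

r = 1146, b = 875926.


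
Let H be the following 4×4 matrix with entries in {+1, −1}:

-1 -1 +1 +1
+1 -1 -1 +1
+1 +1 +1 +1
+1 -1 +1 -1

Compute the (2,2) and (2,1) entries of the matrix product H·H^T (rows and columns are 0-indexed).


Row 1 of H: [1, -1, -1, 1].
Row 2 of H: [1, 1, 1, 1].
(H·H^T)[2][2] = Σ_j H[2][j]·H[2][j] = (1)² + (1)² + (1)² + (1)² = 1 + 1 + 1 + 1 = 4.
(H·H^T)[2][1] = Σ_j H[2][j]·H[1][j] = (1)·(1) + (1)·(-1) + (1)·(-1) + (1)·(1) = 1 + -1 + -1 + 1 = 0.
So rows 2 and 1 are orthogonal; the diagonal entry equals n = 4.

(2,2) entry = 4; (2,1) entry = 0.


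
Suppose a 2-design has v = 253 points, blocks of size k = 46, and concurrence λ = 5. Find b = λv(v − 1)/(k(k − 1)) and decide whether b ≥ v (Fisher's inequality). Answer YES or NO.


r = λ(v − 1)/(k − 1) = 5·252/45 = 28.
b = vr/k = 253·28/46 = 154.
Fisher's inequality: b ≥ v ⇔ 154 ≥ 253? NO.

NO
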